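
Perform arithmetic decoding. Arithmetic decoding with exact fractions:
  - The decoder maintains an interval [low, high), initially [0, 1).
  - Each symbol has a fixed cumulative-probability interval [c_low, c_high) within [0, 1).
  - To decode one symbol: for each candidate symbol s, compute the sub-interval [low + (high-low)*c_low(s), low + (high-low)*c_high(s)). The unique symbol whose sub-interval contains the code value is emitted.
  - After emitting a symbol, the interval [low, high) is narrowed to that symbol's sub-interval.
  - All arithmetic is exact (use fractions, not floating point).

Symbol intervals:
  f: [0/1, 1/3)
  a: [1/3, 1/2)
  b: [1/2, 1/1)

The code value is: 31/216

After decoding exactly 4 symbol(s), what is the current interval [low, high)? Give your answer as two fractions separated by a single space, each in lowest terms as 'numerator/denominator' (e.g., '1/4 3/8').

Step 1: interval [0/1, 1/1), width = 1/1 - 0/1 = 1/1
  'f': [0/1 + 1/1*0/1, 0/1 + 1/1*1/3) = [0/1, 1/3) <- contains code 31/216
  'a': [0/1 + 1/1*1/3, 0/1 + 1/1*1/2) = [1/3, 1/2)
  'b': [0/1 + 1/1*1/2, 0/1 + 1/1*1/1) = [1/2, 1/1)
  emit 'f', narrow to [0/1, 1/3)
Step 2: interval [0/1, 1/3), width = 1/3 - 0/1 = 1/3
  'f': [0/1 + 1/3*0/1, 0/1 + 1/3*1/3) = [0/1, 1/9)
  'a': [0/1 + 1/3*1/3, 0/1 + 1/3*1/2) = [1/9, 1/6) <- contains code 31/216
  'b': [0/1 + 1/3*1/2, 0/1 + 1/3*1/1) = [1/6, 1/3)
  emit 'a', narrow to [1/9, 1/6)
Step 3: interval [1/9, 1/6), width = 1/6 - 1/9 = 1/18
  'f': [1/9 + 1/18*0/1, 1/9 + 1/18*1/3) = [1/9, 7/54)
  'a': [1/9 + 1/18*1/3, 1/9 + 1/18*1/2) = [7/54, 5/36)
  'b': [1/9 + 1/18*1/2, 1/9 + 1/18*1/1) = [5/36, 1/6) <- contains code 31/216
  emit 'b', narrow to [5/36, 1/6)
Step 4: interval [5/36, 1/6), width = 1/6 - 5/36 = 1/36
  'f': [5/36 + 1/36*0/1, 5/36 + 1/36*1/3) = [5/36, 4/27) <- contains code 31/216
  'a': [5/36 + 1/36*1/3, 5/36 + 1/36*1/2) = [4/27, 11/72)
  'b': [5/36 + 1/36*1/2, 5/36 + 1/36*1/1) = [11/72, 1/6)
  emit 'f', narrow to [5/36, 4/27)

Answer: 5/36 4/27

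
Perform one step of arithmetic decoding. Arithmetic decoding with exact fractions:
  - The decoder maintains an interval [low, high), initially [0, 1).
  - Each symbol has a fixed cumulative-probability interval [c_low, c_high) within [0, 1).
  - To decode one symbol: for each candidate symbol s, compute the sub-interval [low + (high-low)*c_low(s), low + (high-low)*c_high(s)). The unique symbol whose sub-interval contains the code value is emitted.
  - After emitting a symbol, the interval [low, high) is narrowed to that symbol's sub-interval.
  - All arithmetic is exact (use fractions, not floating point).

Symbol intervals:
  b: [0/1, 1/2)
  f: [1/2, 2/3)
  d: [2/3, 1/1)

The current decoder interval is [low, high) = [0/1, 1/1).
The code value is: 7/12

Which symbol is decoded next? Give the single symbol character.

Interval width = high − low = 1/1 − 0/1 = 1/1
Scaled code = (code − low) / width = (7/12 − 0/1) / 1/1 = 7/12
  b: [0/1, 1/2) 
  f: [1/2, 2/3) ← scaled code falls here ✓
  d: [2/3, 1/1) 

Answer: f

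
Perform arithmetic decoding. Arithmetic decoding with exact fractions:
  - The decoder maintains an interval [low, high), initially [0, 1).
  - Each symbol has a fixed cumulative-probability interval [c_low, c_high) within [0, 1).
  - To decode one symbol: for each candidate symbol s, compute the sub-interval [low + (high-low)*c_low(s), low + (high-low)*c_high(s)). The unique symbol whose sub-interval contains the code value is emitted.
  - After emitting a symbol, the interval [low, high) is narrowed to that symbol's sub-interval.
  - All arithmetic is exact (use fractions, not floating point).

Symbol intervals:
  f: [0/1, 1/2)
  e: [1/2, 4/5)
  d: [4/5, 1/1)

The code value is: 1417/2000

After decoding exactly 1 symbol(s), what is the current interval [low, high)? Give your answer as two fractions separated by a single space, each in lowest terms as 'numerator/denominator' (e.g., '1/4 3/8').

Answer: 1/2 4/5

Derivation:
Step 1: interval [0/1, 1/1), width = 1/1 - 0/1 = 1/1
  'f': [0/1 + 1/1*0/1, 0/1 + 1/1*1/2) = [0/1, 1/2)
  'e': [0/1 + 1/1*1/2, 0/1 + 1/1*4/5) = [1/2, 4/5) <- contains code 1417/2000
  'd': [0/1 + 1/1*4/5, 0/1 + 1/1*1/1) = [4/5, 1/1)
  emit 'e', narrow to [1/2, 4/5)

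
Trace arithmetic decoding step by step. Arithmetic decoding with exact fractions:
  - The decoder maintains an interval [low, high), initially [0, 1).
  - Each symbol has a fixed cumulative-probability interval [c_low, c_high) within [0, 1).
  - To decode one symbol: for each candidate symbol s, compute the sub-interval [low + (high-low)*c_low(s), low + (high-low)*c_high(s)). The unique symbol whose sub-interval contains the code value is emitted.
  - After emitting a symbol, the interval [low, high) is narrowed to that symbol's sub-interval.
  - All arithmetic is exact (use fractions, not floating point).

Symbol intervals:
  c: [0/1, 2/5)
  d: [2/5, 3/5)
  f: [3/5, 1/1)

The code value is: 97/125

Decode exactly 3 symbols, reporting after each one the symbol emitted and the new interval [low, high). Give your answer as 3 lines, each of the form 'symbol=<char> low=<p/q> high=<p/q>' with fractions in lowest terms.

Answer: symbol=f low=3/5 high=1/1
symbol=d low=19/25 high=21/25
symbol=c low=19/25 high=99/125

Derivation:
Step 1: interval [0/1, 1/1), width = 1/1 - 0/1 = 1/1
  'c': [0/1 + 1/1*0/1, 0/1 + 1/1*2/5) = [0/1, 2/5)
  'd': [0/1 + 1/1*2/5, 0/1 + 1/1*3/5) = [2/5, 3/5)
  'f': [0/1 + 1/1*3/5, 0/1 + 1/1*1/1) = [3/5, 1/1) <- contains code 97/125
  emit 'f', narrow to [3/5, 1/1)
Step 2: interval [3/5, 1/1), width = 1/1 - 3/5 = 2/5
  'c': [3/5 + 2/5*0/1, 3/5 + 2/5*2/5) = [3/5, 19/25)
  'd': [3/5 + 2/5*2/5, 3/5 + 2/5*3/5) = [19/25, 21/25) <- contains code 97/125
  'f': [3/5 + 2/5*3/5, 3/5 + 2/5*1/1) = [21/25, 1/1)
  emit 'd', narrow to [19/25, 21/25)
Step 3: interval [19/25, 21/25), width = 21/25 - 19/25 = 2/25
  'c': [19/25 + 2/25*0/1, 19/25 + 2/25*2/5) = [19/25, 99/125) <- contains code 97/125
  'd': [19/25 + 2/25*2/5, 19/25 + 2/25*3/5) = [99/125, 101/125)
  'f': [19/25 + 2/25*3/5, 19/25 + 2/25*1/1) = [101/125, 21/25)
  emit 'c', narrow to [19/25, 99/125)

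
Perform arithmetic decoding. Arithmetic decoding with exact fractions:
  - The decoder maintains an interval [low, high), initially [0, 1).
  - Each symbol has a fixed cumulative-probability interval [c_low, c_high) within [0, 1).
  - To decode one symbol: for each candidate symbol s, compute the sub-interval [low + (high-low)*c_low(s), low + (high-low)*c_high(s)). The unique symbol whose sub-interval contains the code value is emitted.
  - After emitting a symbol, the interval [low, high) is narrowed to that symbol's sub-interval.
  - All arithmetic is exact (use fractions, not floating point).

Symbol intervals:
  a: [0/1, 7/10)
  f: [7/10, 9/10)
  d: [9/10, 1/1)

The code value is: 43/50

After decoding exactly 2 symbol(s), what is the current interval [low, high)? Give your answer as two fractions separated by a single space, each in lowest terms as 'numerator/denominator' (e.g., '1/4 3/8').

Answer: 21/25 22/25

Derivation:
Step 1: interval [0/1, 1/1), width = 1/1 - 0/1 = 1/1
  'a': [0/1 + 1/1*0/1, 0/1 + 1/1*7/10) = [0/1, 7/10)
  'f': [0/1 + 1/1*7/10, 0/1 + 1/1*9/10) = [7/10, 9/10) <- contains code 43/50
  'd': [0/1 + 1/1*9/10, 0/1 + 1/1*1/1) = [9/10, 1/1)
  emit 'f', narrow to [7/10, 9/10)
Step 2: interval [7/10, 9/10), width = 9/10 - 7/10 = 1/5
  'a': [7/10 + 1/5*0/1, 7/10 + 1/5*7/10) = [7/10, 21/25)
  'f': [7/10 + 1/5*7/10, 7/10 + 1/5*9/10) = [21/25, 22/25) <- contains code 43/50
  'd': [7/10 + 1/5*9/10, 7/10 + 1/5*1/1) = [22/25, 9/10)
  emit 'f', narrow to [21/25, 22/25)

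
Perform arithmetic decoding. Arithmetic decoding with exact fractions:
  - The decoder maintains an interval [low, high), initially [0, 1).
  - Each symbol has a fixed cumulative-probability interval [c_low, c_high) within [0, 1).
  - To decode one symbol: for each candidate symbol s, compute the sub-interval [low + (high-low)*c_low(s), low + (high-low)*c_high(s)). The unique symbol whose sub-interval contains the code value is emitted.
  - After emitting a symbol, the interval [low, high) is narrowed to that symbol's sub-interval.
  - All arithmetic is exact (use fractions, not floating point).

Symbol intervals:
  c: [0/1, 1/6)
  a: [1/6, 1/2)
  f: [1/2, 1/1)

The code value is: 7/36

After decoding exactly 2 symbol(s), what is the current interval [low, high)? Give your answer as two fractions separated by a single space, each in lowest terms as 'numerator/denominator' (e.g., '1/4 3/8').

Answer: 1/6 2/9

Derivation:
Step 1: interval [0/1, 1/1), width = 1/1 - 0/1 = 1/1
  'c': [0/1 + 1/1*0/1, 0/1 + 1/1*1/6) = [0/1, 1/6)
  'a': [0/1 + 1/1*1/6, 0/1 + 1/1*1/2) = [1/6, 1/2) <- contains code 7/36
  'f': [0/1 + 1/1*1/2, 0/1 + 1/1*1/1) = [1/2, 1/1)
  emit 'a', narrow to [1/6, 1/2)
Step 2: interval [1/6, 1/2), width = 1/2 - 1/6 = 1/3
  'c': [1/6 + 1/3*0/1, 1/6 + 1/3*1/6) = [1/6, 2/9) <- contains code 7/36
  'a': [1/6 + 1/3*1/6, 1/6 + 1/3*1/2) = [2/9, 1/3)
  'f': [1/6 + 1/3*1/2, 1/6 + 1/3*1/1) = [1/3, 1/2)
  emit 'c', narrow to [1/6, 2/9)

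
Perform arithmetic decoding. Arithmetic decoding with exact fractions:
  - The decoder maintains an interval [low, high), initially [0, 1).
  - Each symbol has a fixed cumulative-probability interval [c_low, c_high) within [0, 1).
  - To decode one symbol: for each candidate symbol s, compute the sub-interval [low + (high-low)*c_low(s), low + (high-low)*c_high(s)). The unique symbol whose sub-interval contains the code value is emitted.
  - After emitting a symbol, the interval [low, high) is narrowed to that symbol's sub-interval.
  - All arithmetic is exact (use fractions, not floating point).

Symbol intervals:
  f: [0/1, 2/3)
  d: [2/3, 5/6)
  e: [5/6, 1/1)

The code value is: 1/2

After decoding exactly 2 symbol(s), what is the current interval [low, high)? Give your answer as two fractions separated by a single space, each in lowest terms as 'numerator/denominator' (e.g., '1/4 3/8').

Answer: 4/9 5/9

Derivation:
Step 1: interval [0/1, 1/1), width = 1/1 - 0/1 = 1/1
  'f': [0/1 + 1/1*0/1, 0/1 + 1/1*2/3) = [0/1, 2/3) <- contains code 1/2
  'd': [0/1 + 1/1*2/3, 0/1 + 1/1*5/6) = [2/3, 5/6)
  'e': [0/1 + 1/1*5/6, 0/1 + 1/1*1/1) = [5/6, 1/1)
  emit 'f', narrow to [0/1, 2/3)
Step 2: interval [0/1, 2/3), width = 2/3 - 0/1 = 2/3
  'f': [0/1 + 2/3*0/1, 0/1 + 2/3*2/3) = [0/1, 4/9)
  'd': [0/1 + 2/3*2/3, 0/1 + 2/3*5/6) = [4/9, 5/9) <- contains code 1/2
  'e': [0/1 + 2/3*5/6, 0/1 + 2/3*1/1) = [5/9, 2/3)
  emit 'd', narrow to [4/9, 5/9)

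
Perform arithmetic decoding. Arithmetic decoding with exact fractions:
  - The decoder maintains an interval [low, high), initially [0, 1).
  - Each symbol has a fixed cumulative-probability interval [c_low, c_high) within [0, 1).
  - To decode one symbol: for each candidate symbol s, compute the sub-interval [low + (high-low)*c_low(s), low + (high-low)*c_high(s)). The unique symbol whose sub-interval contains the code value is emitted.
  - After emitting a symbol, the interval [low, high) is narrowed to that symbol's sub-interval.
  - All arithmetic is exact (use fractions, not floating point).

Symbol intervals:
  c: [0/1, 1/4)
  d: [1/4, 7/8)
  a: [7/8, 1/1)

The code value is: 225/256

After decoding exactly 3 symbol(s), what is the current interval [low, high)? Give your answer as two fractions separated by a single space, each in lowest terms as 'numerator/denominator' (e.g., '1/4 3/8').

Answer: 7/8 113/128

Derivation:
Step 1: interval [0/1, 1/1), width = 1/1 - 0/1 = 1/1
  'c': [0/1 + 1/1*0/1, 0/1 + 1/1*1/4) = [0/1, 1/4)
  'd': [0/1 + 1/1*1/4, 0/1 + 1/1*7/8) = [1/4, 7/8)
  'a': [0/1 + 1/1*7/8, 0/1 + 1/1*1/1) = [7/8, 1/1) <- contains code 225/256
  emit 'a', narrow to [7/8, 1/1)
Step 2: interval [7/8, 1/1), width = 1/1 - 7/8 = 1/8
  'c': [7/8 + 1/8*0/1, 7/8 + 1/8*1/4) = [7/8, 29/32) <- contains code 225/256
  'd': [7/8 + 1/8*1/4, 7/8 + 1/8*7/8) = [29/32, 63/64)
  'a': [7/8 + 1/8*7/8, 7/8 + 1/8*1/1) = [63/64, 1/1)
  emit 'c', narrow to [7/8, 29/32)
Step 3: interval [7/8, 29/32), width = 29/32 - 7/8 = 1/32
  'c': [7/8 + 1/32*0/1, 7/8 + 1/32*1/4) = [7/8, 113/128) <- contains code 225/256
  'd': [7/8 + 1/32*1/4, 7/8 + 1/32*7/8) = [113/128, 231/256)
  'a': [7/8 + 1/32*7/8, 7/8 + 1/32*1/1) = [231/256, 29/32)
  emit 'c', narrow to [7/8, 113/128)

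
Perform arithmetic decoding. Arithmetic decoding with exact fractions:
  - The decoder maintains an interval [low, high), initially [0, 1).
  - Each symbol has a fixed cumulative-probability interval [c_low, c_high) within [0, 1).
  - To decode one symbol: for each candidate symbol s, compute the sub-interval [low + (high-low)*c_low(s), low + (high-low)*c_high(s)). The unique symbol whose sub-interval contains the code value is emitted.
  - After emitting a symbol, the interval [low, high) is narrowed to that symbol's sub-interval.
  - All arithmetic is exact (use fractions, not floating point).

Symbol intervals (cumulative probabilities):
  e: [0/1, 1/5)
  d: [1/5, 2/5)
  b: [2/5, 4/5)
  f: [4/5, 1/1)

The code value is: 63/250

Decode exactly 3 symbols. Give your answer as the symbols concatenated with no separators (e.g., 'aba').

Step 1: interval [0/1, 1/1), width = 1/1 - 0/1 = 1/1
  'e': [0/1 + 1/1*0/1, 0/1 + 1/1*1/5) = [0/1, 1/5)
  'd': [0/1 + 1/1*1/5, 0/1 + 1/1*2/5) = [1/5, 2/5) <- contains code 63/250
  'b': [0/1 + 1/1*2/5, 0/1 + 1/1*4/5) = [2/5, 4/5)
  'f': [0/1 + 1/1*4/5, 0/1 + 1/1*1/1) = [4/5, 1/1)
  emit 'd', narrow to [1/5, 2/5)
Step 2: interval [1/5, 2/5), width = 2/5 - 1/5 = 1/5
  'e': [1/5 + 1/5*0/1, 1/5 + 1/5*1/5) = [1/5, 6/25)
  'd': [1/5 + 1/5*1/5, 1/5 + 1/5*2/5) = [6/25, 7/25) <- contains code 63/250
  'b': [1/5 + 1/5*2/5, 1/5 + 1/5*4/5) = [7/25, 9/25)
  'f': [1/5 + 1/5*4/5, 1/5 + 1/5*1/1) = [9/25, 2/5)
  emit 'd', narrow to [6/25, 7/25)
Step 3: interval [6/25, 7/25), width = 7/25 - 6/25 = 1/25
  'e': [6/25 + 1/25*0/1, 6/25 + 1/25*1/5) = [6/25, 31/125)
  'd': [6/25 + 1/25*1/5, 6/25 + 1/25*2/5) = [31/125, 32/125) <- contains code 63/250
  'b': [6/25 + 1/25*2/5, 6/25 + 1/25*4/5) = [32/125, 34/125)
  'f': [6/25 + 1/25*4/5, 6/25 + 1/25*1/1) = [34/125, 7/25)
  emit 'd', narrow to [31/125, 32/125)

Answer: ddd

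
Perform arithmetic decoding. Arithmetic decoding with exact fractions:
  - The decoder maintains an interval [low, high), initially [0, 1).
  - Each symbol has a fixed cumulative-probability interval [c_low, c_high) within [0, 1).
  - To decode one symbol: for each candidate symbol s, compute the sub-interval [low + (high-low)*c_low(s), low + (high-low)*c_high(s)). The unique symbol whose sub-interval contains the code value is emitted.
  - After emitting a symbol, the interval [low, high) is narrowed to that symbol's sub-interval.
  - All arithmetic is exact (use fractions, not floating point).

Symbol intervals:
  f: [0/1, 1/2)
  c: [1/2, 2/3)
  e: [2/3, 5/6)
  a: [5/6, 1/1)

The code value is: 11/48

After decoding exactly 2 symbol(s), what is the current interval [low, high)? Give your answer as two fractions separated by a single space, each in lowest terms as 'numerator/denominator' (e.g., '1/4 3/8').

Answer: 0/1 1/4

Derivation:
Step 1: interval [0/1, 1/1), width = 1/1 - 0/1 = 1/1
  'f': [0/1 + 1/1*0/1, 0/1 + 1/1*1/2) = [0/1, 1/2) <- contains code 11/48
  'c': [0/1 + 1/1*1/2, 0/1 + 1/1*2/3) = [1/2, 2/3)
  'e': [0/1 + 1/1*2/3, 0/1 + 1/1*5/6) = [2/3, 5/6)
  'a': [0/1 + 1/1*5/6, 0/1 + 1/1*1/1) = [5/6, 1/1)
  emit 'f', narrow to [0/1, 1/2)
Step 2: interval [0/1, 1/2), width = 1/2 - 0/1 = 1/2
  'f': [0/1 + 1/2*0/1, 0/1 + 1/2*1/2) = [0/1, 1/4) <- contains code 11/48
  'c': [0/1 + 1/2*1/2, 0/1 + 1/2*2/3) = [1/4, 1/3)
  'e': [0/1 + 1/2*2/3, 0/1 + 1/2*5/6) = [1/3, 5/12)
  'a': [0/1 + 1/2*5/6, 0/1 + 1/2*1/1) = [5/12, 1/2)
  emit 'f', narrow to [0/1, 1/4)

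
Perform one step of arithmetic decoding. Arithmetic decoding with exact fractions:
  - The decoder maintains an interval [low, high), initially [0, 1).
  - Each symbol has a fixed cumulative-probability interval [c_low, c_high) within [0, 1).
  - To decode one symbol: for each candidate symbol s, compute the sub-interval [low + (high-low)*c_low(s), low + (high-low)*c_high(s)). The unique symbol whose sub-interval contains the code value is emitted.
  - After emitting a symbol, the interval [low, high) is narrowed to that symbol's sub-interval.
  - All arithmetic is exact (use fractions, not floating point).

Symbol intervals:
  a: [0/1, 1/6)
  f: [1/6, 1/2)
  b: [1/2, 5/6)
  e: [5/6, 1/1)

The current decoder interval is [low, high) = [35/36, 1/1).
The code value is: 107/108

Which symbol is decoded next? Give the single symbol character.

Interval width = high − low = 1/1 − 35/36 = 1/36
Scaled code = (code − low) / width = (107/108 − 35/36) / 1/36 = 2/3
  a: [0/1, 1/6) 
  f: [1/6, 1/2) 
  b: [1/2, 5/6) ← scaled code falls here ✓
  e: [5/6, 1/1) 

Answer: b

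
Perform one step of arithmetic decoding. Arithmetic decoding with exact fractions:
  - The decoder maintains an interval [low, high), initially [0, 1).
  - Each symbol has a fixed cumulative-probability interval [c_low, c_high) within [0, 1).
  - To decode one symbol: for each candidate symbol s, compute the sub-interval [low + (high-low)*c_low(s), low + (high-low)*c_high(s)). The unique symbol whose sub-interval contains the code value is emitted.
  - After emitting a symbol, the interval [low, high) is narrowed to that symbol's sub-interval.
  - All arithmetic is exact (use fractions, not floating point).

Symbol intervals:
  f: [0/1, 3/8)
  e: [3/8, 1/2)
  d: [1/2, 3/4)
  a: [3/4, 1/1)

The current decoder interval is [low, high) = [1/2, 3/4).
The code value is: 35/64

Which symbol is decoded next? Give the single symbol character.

Interval width = high − low = 3/4 − 1/2 = 1/4
Scaled code = (code − low) / width = (35/64 − 1/2) / 1/4 = 3/16
  f: [0/1, 3/8) ← scaled code falls here ✓
  e: [3/8, 1/2) 
  d: [1/2, 3/4) 
  a: [3/4, 1/1) 

Answer: f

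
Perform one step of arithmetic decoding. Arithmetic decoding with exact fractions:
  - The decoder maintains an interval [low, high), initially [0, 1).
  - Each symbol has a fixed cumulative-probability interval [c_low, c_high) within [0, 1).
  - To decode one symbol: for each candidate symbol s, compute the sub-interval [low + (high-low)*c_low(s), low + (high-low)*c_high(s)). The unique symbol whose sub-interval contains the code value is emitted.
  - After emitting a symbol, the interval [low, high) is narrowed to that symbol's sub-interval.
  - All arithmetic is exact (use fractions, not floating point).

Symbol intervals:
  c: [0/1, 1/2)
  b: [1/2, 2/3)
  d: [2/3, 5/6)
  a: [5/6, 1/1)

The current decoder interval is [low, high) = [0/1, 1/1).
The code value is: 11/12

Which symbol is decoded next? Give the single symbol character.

Interval width = high − low = 1/1 − 0/1 = 1/1
Scaled code = (code − low) / width = (11/12 − 0/1) / 1/1 = 11/12
  c: [0/1, 1/2) 
  b: [1/2, 2/3) 
  d: [2/3, 5/6) 
  a: [5/6, 1/1) ← scaled code falls here ✓

Answer: a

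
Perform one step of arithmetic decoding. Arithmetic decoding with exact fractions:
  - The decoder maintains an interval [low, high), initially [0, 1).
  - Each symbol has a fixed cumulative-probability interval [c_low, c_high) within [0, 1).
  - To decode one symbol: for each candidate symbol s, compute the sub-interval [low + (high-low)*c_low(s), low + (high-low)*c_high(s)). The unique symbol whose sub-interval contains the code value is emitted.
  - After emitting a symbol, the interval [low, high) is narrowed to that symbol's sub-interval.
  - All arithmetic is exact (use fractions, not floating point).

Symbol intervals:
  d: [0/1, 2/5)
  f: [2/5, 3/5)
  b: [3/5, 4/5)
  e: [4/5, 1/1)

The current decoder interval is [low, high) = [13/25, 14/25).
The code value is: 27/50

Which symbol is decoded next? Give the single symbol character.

Interval width = high − low = 14/25 − 13/25 = 1/25
Scaled code = (code − low) / width = (27/50 − 13/25) / 1/25 = 1/2
  d: [0/1, 2/5) 
  f: [2/5, 3/5) ← scaled code falls here ✓
  b: [3/5, 4/5) 
  e: [4/5, 1/1) 

Answer: f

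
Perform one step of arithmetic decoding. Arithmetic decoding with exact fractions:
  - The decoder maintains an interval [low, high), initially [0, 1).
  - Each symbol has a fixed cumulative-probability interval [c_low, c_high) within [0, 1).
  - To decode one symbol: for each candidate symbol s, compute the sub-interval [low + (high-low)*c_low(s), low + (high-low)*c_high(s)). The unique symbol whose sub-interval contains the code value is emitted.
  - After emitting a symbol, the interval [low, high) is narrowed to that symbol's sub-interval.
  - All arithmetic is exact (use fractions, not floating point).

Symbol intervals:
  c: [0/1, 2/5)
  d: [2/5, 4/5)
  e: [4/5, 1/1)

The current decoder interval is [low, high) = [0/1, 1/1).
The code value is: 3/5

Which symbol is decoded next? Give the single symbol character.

Answer: d

Derivation:
Interval width = high − low = 1/1 − 0/1 = 1/1
Scaled code = (code − low) / width = (3/5 − 0/1) / 1/1 = 3/5
  c: [0/1, 2/5) 
  d: [2/5, 4/5) ← scaled code falls here ✓
  e: [4/5, 1/1) 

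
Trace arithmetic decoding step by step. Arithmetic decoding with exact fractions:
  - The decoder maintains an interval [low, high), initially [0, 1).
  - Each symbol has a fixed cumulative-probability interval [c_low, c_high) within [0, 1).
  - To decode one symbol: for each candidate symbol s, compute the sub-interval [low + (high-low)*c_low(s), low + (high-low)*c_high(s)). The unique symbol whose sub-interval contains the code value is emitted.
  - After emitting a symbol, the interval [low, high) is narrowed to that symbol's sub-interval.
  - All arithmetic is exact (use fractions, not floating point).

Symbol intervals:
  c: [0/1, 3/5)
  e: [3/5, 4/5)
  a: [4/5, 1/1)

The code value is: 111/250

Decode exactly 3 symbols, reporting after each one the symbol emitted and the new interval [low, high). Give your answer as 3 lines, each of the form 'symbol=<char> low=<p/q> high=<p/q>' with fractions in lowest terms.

Step 1: interval [0/1, 1/1), width = 1/1 - 0/1 = 1/1
  'c': [0/1 + 1/1*0/1, 0/1 + 1/1*3/5) = [0/1, 3/5) <- contains code 111/250
  'e': [0/1 + 1/1*3/5, 0/1 + 1/1*4/5) = [3/5, 4/5)
  'a': [0/1 + 1/1*4/5, 0/1 + 1/1*1/1) = [4/5, 1/1)
  emit 'c', narrow to [0/1, 3/5)
Step 2: interval [0/1, 3/5), width = 3/5 - 0/1 = 3/5
  'c': [0/1 + 3/5*0/1, 0/1 + 3/5*3/5) = [0/1, 9/25)
  'e': [0/1 + 3/5*3/5, 0/1 + 3/5*4/5) = [9/25, 12/25) <- contains code 111/250
  'a': [0/1 + 3/5*4/5, 0/1 + 3/5*1/1) = [12/25, 3/5)
  emit 'e', narrow to [9/25, 12/25)
Step 3: interval [9/25, 12/25), width = 12/25 - 9/25 = 3/25
  'c': [9/25 + 3/25*0/1, 9/25 + 3/25*3/5) = [9/25, 54/125)
  'e': [9/25 + 3/25*3/5, 9/25 + 3/25*4/5) = [54/125, 57/125) <- contains code 111/250
  'a': [9/25 + 3/25*4/5, 9/25 + 3/25*1/1) = [57/125, 12/25)
  emit 'e', narrow to [54/125, 57/125)

Answer: symbol=c low=0/1 high=3/5
symbol=e low=9/25 high=12/25
symbol=e low=54/125 high=57/125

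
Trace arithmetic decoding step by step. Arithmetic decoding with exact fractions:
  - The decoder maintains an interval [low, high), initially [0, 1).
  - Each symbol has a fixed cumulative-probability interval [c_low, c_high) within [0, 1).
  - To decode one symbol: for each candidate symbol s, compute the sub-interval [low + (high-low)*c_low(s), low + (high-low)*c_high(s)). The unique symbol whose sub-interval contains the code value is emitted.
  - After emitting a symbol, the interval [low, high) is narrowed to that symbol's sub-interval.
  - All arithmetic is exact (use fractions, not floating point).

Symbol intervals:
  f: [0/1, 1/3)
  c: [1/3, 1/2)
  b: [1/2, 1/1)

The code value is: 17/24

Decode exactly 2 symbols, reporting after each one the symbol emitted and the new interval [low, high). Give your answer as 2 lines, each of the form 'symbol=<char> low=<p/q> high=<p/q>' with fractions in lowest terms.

Step 1: interval [0/1, 1/1), width = 1/1 - 0/1 = 1/1
  'f': [0/1 + 1/1*0/1, 0/1 + 1/1*1/3) = [0/1, 1/3)
  'c': [0/1 + 1/1*1/3, 0/1 + 1/1*1/2) = [1/3, 1/2)
  'b': [0/1 + 1/1*1/2, 0/1 + 1/1*1/1) = [1/2, 1/1) <- contains code 17/24
  emit 'b', narrow to [1/2, 1/1)
Step 2: interval [1/2, 1/1), width = 1/1 - 1/2 = 1/2
  'f': [1/2 + 1/2*0/1, 1/2 + 1/2*1/3) = [1/2, 2/3)
  'c': [1/2 + 1/2*1/3, 1/2 + 1/2*1/2) = [2/3, 3/4) <- contains code 17/24
  'b': [1/2 + 1/2*1/2, 1/2 + 1/2*1/1) = [3/4, 1/1)
  emit 'c', narrow to [2/3, 3/4)

Answer: symbol=b low=1/2 high=1/1
symbol=c low=2/3 high=3/4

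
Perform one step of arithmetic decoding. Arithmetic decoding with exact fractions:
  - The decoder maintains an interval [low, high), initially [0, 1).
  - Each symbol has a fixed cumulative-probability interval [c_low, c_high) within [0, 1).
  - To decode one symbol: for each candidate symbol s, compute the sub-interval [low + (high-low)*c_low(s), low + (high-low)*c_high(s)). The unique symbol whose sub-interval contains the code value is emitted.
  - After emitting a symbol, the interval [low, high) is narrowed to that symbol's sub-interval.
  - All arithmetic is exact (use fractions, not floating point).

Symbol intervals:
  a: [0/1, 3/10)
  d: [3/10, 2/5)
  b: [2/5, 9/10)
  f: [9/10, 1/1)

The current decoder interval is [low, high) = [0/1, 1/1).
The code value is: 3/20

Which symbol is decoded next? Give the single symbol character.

Interval width = high − low = 1/1 − 0/1 = 1/1
Scaled code = (code − low) / width = (3/20 − 0/1) / 1/1 = 3/20
  a: [0/1, 3/10) ← scaled code falls here ✓
  d: [3/10, 2/5) 
  b: [2/5, 9/10) 
  f: [9/10, 1/1) 

Answer: a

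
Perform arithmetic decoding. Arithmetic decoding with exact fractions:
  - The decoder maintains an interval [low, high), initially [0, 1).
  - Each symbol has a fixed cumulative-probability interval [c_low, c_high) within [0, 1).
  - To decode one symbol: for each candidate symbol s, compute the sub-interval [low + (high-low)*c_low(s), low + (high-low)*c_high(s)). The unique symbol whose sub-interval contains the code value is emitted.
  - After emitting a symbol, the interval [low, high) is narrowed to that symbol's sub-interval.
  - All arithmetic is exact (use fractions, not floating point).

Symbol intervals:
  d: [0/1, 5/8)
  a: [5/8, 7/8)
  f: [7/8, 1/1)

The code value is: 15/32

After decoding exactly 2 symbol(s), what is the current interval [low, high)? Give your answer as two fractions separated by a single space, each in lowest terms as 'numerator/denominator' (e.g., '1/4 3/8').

Answer: 25/64 35/64

Derivation:
Step 1: interval [0/1, 1/1), width = 1/1 - 0/1 = 1/1
  'd': [0/1 + 1/1*0/1, 0/1 + 1/1*5/8) = [0/1, 5/8) <- contains code 15/32
  'a': [0/1 + 1/1*5/8, 0/1 + 1/1*7/8) = [5/8, 7/8)
  'f': [0/1 + 1/1*7/8, 0/1 + 1/1*1/1) = [7/8, 1/1)
  emit 'd', narrow to [0/1, 5/8)
Step 2: interval [0/1, 5/8), width = 5/8 - 0/1 = 5/8
  'd': [0/1 + 5/8*0/1, 0/1 + 5/8*5/8) = [0/1, 25/64)
  'a': [0/1 + 5/8*5/8, 0/1 + 5/8*7/8) = [25/64, 35/64) <- contains code 15/32
  'f': [0/1 + 5/8*7/8, 0/1 + 5/8*1/1) = [35/64, 5/8)
  emit 'a', narrow to [25/64, 35/64)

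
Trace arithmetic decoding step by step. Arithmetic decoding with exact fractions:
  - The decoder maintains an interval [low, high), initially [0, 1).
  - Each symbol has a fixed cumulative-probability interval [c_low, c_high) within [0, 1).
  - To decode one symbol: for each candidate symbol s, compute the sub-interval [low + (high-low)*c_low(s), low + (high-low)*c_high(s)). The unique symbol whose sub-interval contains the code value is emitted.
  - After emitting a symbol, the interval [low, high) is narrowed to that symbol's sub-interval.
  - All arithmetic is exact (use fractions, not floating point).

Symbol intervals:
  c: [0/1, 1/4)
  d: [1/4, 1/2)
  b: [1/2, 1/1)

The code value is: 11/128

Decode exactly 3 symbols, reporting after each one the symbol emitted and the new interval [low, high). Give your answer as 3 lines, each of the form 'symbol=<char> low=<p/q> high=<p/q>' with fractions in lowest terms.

Step 1: interval [0/1, 1/1), width = 1/1 - 0/1 = 1/1
  'c': [0/1 + 1/1*0/1, 0/1 + 1/1*1/4) = [0/1, 1/4) <- contains code 11/128
  'd': [0/1 + 1/1*1/4, 0/1 + 1/1*1/2) = [1/4, 1/2)
  'b': [0/1 + 1/1*1/2, 0/1 + 1/1*1/1) = [1/2, 1/1)
  emit 'c', narrow to [0/1, 1/4)
Step 2: interval [0/1, 1/4), width = 1/4 - 0/1 = 1/4
  'c': [0/1 + 1/4*0/1, 0/1 + 1/4*1/4) = [0/1, 1/16)
  'd': [0/1 + 1/4*1/4, 0/1 + 1/4*1/2) = [1/16, 1/8) <- contains code 11/128
  'b': [0/1 + 1/4*1/2, 0/1 + 1/4*1/1) = [1/8, 1/4)
  emit 'd', narrow to [1/16, 1/8)
Step 3: interval [1/16, 1/8), width = 1/8 - 1/16 = 1/16
  'c': [1/16 + 1/16*0/1, 1/16 + 1/16*1/4) = [1/16, 5/64)
  'd': [1/16 + 1/16*1/4, 1/16 + 1/16*1/2) = [5/64, 3/32) <- contains code 11/128
  'b': [1/16 + 1/16*1/2, 1/16 + 1/16*1/1) = [3/32, 1/8)
  emit 'd', narrow to [5/64, 3/32)

Answer: symbol=c low=0/1 high=1/4
symbol=d low=1/16 high=1/8
symbol=d low=5/64 high=3/32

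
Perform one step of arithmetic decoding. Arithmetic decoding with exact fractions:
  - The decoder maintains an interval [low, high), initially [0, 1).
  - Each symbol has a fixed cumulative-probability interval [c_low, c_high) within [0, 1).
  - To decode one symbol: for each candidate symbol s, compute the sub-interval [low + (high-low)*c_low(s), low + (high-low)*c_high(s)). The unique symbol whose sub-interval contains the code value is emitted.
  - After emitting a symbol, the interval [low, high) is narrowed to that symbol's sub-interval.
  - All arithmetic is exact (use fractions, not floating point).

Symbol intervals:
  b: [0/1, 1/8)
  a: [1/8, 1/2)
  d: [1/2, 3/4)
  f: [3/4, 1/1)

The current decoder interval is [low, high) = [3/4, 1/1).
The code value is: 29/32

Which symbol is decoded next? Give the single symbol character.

Answer: d

Derivation:
Interval width = high − low = 1/1 − 3/4 = 1/4
Scaled code = (code − low) / width = (29/32 − 3/4) / 1/4 = 5/8
  b: [0/1, 1/8) 
  a: [1/8, 1/2) 
  d: [1/2, 3/4) ← scaled code falls here ✓
  f: [3/4, 1/1) 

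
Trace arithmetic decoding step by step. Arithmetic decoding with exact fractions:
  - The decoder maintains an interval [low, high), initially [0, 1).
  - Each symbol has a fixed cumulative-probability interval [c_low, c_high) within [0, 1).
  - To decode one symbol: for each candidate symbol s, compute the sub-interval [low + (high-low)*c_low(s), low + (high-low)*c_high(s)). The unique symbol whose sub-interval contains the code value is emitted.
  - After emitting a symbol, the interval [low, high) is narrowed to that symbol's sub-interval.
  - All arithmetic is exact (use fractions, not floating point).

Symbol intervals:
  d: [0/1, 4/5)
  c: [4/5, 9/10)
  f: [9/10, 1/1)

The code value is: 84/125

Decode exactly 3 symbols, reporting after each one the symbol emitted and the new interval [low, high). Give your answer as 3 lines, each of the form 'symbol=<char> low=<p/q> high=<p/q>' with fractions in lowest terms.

Step 1: interval [0/1, 1/1), width = 1/1 - 0/1 = 1/1
  'd': [0/1 + 1/1*0/1, 0/1 + 1/1*4/5) = [0/1, 4/5) <- contains code 84/125
  'c': [0/1 + 1/1*4/5, 0/1 + 1/1*9/10) = [4/5, 9/10)
  'f': [0/1 + 1/1*9/10, 0/1 + 1/1*1/1) = [9/10, 1/1)
  emit 'd', narrow to [0/1, 4/5)
Step 2: interval [0/1, 4/5), width = 4/5 - 0/1 = 4/5
  'd': [0/1 + 4/5*0/1, 0/1 + 4/5*4/5) = [0/1, 16/25)
  'c': [0/1 + 4/5*4/5, 0/1 + 4/5*9/10) = [16/25, 18/25) <- contains code 84/125
  'f': [0/1 + 4/5*9/10, 0/1 + 4/5*1/1) = [18/25, 4/5)
  emit 'c', narrow to [16/25, 18/25)
Step 3: interval [16/25, 18/25), width = 18/25 - 16/25 = 2/25
  'd': [16/25 + 2/25*0/1, 16/25 + 2/25*4/5) = [16/25, 88/125) <- contains code 84/125
  'c': [16/25 + 2/25*4/5, 16/25 + 2/25*9/10) = [88/125, 89/125)
  'f': [16/25 + 2/25*9/10, 16/25 + 2/25*1/1) = [89/125, 18/25)
  emit 'd', narrow to [16/25, 88/125)

Answer: symbol=d low=0/1 high=4/5
symbol=c low=16/25 high=18/25
symbol=d low=16/25 high=88/125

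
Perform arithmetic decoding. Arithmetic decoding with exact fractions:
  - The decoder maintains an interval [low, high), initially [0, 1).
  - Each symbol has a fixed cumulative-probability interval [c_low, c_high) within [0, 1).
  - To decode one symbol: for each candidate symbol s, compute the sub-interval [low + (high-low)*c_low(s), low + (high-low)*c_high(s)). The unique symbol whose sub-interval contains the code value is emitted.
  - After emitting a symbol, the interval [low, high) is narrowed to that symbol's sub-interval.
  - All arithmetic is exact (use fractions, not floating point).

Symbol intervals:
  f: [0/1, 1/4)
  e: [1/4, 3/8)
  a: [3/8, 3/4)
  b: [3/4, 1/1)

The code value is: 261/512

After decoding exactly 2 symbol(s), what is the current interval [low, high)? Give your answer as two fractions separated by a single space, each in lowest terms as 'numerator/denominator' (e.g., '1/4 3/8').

Answer: 15/32 33/64

Derivation:
Step 1: interval [0/1, 1/1), width = 1/1 - 0/1 = 1/1
  'f': [0/1 + 1/1*0/1, 0/1 + 1/1*1/4) = [0/1, 1/4)
  'e': [0/1 + 1/1*1/4, 0/1 + 1/1*3/8) = [1/4, 3/8)
  'a': [0/1 + 1/1*3/8, 0/1 + 1/1*3/4) = [3/8, 3/4) <- contains code 261/512
  'b': [0/1 + 1/1*3/4, 0/1 + 1/1*1/1) = [3/4, 1/1)
  emit 'a', narrow to [3/8, 3/4)
Step 2: interval [3/8, 3/4), width = 3/4 - 3/8 = 3/8
  'f': [3/8 + 3/8*0/1, 3/8 + 3/8*1/4) = [3/8, 15/32)
  'e': [3/8 + 3/8*1/4, 3/8 + 3/8*3/8) = [15/32, 33/64) <- contains code 261/512
  'a': [3/8 + 3/8*3/8, 3/8 + 3/8*3/4) = [33/64, 21/32)
  'b': [3/8 + 3/8*3/4, 3/8 + 3/8*1/1) = [21/32, 3/4)
  emit 'e', narrow to [15/32, 33/64)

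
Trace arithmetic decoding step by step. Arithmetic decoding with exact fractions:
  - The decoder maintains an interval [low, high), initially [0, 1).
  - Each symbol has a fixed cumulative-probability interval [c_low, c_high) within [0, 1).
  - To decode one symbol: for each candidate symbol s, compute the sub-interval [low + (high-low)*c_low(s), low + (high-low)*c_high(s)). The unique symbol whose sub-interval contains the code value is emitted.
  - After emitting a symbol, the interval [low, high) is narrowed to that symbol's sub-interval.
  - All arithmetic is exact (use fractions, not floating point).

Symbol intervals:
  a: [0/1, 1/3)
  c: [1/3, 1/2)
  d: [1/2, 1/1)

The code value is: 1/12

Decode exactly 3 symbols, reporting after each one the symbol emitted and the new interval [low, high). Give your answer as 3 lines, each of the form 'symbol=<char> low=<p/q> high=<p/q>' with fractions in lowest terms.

Answer: symbol=a low=0/1 high=1/3
symbol=a low=0/1 high=1/9
symbol=d low=1/18 high=1/9

Derivation:
Step 1: interval [0/1, 1/1), width = 1/1 - 0/1 = 1/1
  'a': [0/1 + 1/1*0/1, 0/1 + 1/1*1/3) = [0/1, 1/3) <- contains code 1/12
  'c': [0/1 + 1/1*1/3, 0/1 + 1/1*1/2) = [1/3, 1/2)
  'd': [0/1 + 1/1*1/2, 0/1 + 1/1*1/1) = [1/2, 1/1)
  emit 'a', narrow to [0/1, 1/3)
Step 2: interval [0/1, 1/3), width = 1/3 - 0/1 = 1/3
  'a': [0/1 + 1/3*0/1, 0/1 + 1/3*1/3) = [0/1, 1/9) <- contains code 1/12
  'c': [0/1 + 1/3*1/3, 0/1 + 1/3*1/2) = [1/9, 1/6)
  'd': [0/1 + 1/3*1/2, 0/1 + 1/3*1/1) = [1/6, 1/3)
  emit 'a', narrow to [0/1, 1/9)
Step 3: interval [0/1, 1/9), width = 1/9 - 0/1 = 1/9
  'a': [0/1 + 1/9*0/1, 0/1 + 1/9*1/3) = [0/1, 1/27)
  'c': [0/1 + 1/9*1/3, 0/1 + 1/9*1/2) = [1/27, 1/18)
  'd': [0/1 + 1/9*1/2, 0/1 + 1/9*1/1) = [1/18, 1/9) <- contains code 1/12
  emit 'd', narrow to [1/18, 1/9)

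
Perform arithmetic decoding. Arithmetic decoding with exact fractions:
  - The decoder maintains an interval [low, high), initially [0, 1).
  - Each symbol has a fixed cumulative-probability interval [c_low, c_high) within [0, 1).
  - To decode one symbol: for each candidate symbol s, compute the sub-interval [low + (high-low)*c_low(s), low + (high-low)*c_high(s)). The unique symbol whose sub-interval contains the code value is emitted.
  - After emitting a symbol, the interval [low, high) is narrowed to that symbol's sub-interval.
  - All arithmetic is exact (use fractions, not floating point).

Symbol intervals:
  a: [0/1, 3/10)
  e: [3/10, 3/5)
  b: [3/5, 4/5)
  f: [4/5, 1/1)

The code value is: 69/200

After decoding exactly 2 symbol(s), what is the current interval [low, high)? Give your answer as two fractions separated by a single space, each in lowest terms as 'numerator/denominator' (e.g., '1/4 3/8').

Step 1: interval [0/1, 1/1), width = 1/1 - 0/1 = 1/1
  'a': [0/1 + 1/1*0/1, 0/1 + 1/1*3/10) = [0/1, 3/10)
  'e': [0/1 + 1/1*3/10, 0/1 + 1/1*3/5) = [3/10, 3/5) <- contains code 69/200
  'b': [0/1 + 1/1*3/5, 0/1 + 1/1*4/5) = [3/5, 4/5)
  'f': [0/1 + 1/1*4/5, 0/1 + 1/1*1/1) = [4/5, 1/1)
  emit 'e', narrow to [3/10, 3/5)
Step 2: interval [3/10, 3/5), width = 3/5 - 3/10 = 3/10
  'a': [3/10 + 3/10*0/1, 3/10 + 3/10*3/10) = [3/10, 39/100) <- contains code 69/200
  'e': [3/10 + 3/10*3/10, 3/10 + 3/10*3/5) = [39/100, 12/25)
  'b': [3/10 + 3/10*3/5, 3/10 + 3/10*4/5) = [12/25, 27/50)
  'f': [3/10 + 3/10*4/5, 3/10 + 3/10*1/1) = [27/50, 3/5)
  emit 'a', narrow to [3/10, 39/100)

Answer: 3/10 39/100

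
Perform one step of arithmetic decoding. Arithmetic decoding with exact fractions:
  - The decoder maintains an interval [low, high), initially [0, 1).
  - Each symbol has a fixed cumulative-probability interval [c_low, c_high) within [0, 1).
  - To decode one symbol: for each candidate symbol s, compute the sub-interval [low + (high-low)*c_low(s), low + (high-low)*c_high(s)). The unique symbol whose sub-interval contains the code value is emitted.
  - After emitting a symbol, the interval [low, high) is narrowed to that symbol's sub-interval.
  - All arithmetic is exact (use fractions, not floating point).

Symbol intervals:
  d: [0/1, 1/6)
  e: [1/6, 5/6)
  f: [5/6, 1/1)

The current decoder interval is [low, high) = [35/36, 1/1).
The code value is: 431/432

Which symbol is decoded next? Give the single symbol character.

Answer: f

Derivation:
Interval width = high − low = 1/1 − 35/36 = 1/36
Scaled code = (code − low) / width = (431/432 − 35/36) / 1/36 = 11/12
  d: [0/1, 1/6) 
  e: [1/6, 5/6) 
  f: [5/6, 1/1) ← scaled code falls here ✓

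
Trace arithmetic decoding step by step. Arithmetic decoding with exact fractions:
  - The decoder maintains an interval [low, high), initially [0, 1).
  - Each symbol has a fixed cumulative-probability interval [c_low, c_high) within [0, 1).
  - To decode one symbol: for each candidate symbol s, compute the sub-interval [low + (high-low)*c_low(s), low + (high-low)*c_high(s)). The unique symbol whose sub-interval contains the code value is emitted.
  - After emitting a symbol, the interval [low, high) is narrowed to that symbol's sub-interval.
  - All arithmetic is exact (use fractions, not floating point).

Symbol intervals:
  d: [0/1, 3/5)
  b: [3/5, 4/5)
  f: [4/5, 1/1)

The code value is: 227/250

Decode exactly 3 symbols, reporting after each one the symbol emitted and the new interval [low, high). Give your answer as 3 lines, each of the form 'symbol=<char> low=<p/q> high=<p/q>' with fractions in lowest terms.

Answer: symbol=f low=4/5 high=1/1
symbol=d low=4/5 high=23/25
symbol=f low=112/125 high=23/25

Derivation:
Step 1: interval [0/1, 1/1), width = 1/1 - 0/1 = 1/1
  'd': [0/1 + 1/1*0/1, 0/1 + 1/1*3/5) = [0/1, 3/5)
  'b': [0/1 + 1/1*3/5, 0/1 + 1/1*4/5) = [3/5, 4/5)
  'f': [0/1 + 1/1*4/5, 0/1 + 1/1*1/1) = [4/5, 1/1) <- contains code 227/250
  emit 'f', narrow to [4/5, 1/1)
Step 2: interval [4/5, 1/1), width = 1/1 - 4/5 = 1/5
  'd': [4/5 + 1/5*0/1, 4/5 + 1/5*3/5) = [4/5, 23/25) <- contains code 227/250
  'b': [4/5 + 1/5*3/5, 4/5 + 1/5*4/5) = [23/25, 24/25)
  'f': [4/5 + 1/5*4/5, 4/5 + 1/5*1/1) = [24/25, 1/1)
  emit 'd', narrow to [4/5, 23/25)
Step 3: interval [4/5, 23/25), width = 23/25 - 4/5 = 3/25
  'd': [4/5 + 3/25*0/1, 4/5 + 3/25*3/5) = [4/5, 109/125)
  'b': [4/5 + 3/25*3/5, 4/5 + 3/25*4/5) = [109/125, 112/125)
  'f': [4/5 + 3/25*4/5, 4/5 + 3/25*1/1) = [112/125, 23/25) <- contains code 227/250
  emit 'f', narrow to [112/125, 23/25)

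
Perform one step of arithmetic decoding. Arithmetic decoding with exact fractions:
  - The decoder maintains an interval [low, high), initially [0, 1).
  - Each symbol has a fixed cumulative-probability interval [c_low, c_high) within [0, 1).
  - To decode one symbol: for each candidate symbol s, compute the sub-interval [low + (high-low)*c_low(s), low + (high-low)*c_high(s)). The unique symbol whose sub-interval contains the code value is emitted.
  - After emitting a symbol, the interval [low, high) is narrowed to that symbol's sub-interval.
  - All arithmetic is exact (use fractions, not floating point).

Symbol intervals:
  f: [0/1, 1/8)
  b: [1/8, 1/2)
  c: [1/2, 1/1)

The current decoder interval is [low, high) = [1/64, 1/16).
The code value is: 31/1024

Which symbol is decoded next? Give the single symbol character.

Answer: b

Derivation:
Interval width = high − low = 1/16 − 1/64 = 3/64
Scaled code = (code − low) / width = (31/1024 − 1/64) / 3/64 = 5/16
  f: [0/1, 1/8) 
  b: [1/8, 1/2) ← scaled code falls here ✓
  c: [1/2, 1/1) 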